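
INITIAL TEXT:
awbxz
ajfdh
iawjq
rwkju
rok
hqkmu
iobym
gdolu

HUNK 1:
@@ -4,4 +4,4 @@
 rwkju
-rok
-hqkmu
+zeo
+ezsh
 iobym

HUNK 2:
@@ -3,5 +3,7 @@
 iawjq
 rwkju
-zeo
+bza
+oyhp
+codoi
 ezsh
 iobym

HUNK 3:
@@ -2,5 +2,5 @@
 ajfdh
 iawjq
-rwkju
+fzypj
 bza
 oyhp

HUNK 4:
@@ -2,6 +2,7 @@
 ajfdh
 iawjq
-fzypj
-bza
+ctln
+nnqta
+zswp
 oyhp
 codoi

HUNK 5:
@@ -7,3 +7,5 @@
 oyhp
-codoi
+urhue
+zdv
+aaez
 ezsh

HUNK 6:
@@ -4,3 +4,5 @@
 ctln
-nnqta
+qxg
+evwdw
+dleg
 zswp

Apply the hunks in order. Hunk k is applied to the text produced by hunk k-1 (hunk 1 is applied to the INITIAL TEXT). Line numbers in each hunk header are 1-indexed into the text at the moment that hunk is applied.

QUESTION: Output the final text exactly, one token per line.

Answer: awbxz
ajfdh
iawjq
ctln
qxg
evwdw
dleg
zswp
oyhp
urhue
zdv
aaez
ezsh
iobym
gdolu

Derivation:
Hunk 1: at line 4 remove [rok,hqkmu] add [zeo,ezsh] -> 8 lines: awbxz ajfdh iawjq rwkju zeo ezsh iobym gdolu
Hunk 2: at line 3 remove [zeo] add [bza,oyhp,codoi] -> 10 lines: awbxz ajfdh iawjq rwkju bza oyhp codoi ezsh iobym gdolu
Hunk 3: at line 2 remove [rwkju] add [fzypj] -> 10 lines: awbxz ajfdh iawjq fzypj bza oyhp codoi ezsh iobym gdolu
Hunk 4: at line 2 remove [fzypj,bza] add [ctln,nnqta,zswp] -> 11 lines: awbxz ajfdh iawjq ctln nnqta zswp oyhp codoi ezsh iobym gdolu
Hunk 5: at line 7 remove [codoi] add [urhue,zdv,aaez] -> 13 lines: awbxz ajfdh iawjq ctln nnqta zswp oyhp urhue zdv aaez ezsh iobym gdolu
Hunk 6: at line 4 remove [nnqta] add [qxg,evwdw,dleg] -> 15 lines: awbxz ajfdh iawjq ctln qxg evwdw dleg zswp oyhp urhue zdv aaez ezsh iobym gdolu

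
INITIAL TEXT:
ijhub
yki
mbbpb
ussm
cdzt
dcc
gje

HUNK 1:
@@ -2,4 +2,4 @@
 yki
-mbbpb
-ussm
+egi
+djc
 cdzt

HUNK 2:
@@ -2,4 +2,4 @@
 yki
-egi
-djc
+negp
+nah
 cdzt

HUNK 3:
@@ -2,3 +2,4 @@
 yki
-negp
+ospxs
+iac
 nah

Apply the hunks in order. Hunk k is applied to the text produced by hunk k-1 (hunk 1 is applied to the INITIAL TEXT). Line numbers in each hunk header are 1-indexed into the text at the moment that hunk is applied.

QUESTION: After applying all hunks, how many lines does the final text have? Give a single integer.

Answer: 8

Derivation:
Hunk 1: at line 2 remove [mbbpb,ussm] add [egi,djc] -> 7 lines: ijhub yki egi djc cdzt dcc gje
Hunk 2: at line 2 remove [egi,djc] add [negp,nah] -> 7 lines: ijhub yki negp nah cdzt dcc gje
Hunk 3: at line 2 remove [negp] add [ospxs,iac] -> 8 lines: ijhub yki ospxs iac nah cdzt dcc gje
Final line count: 8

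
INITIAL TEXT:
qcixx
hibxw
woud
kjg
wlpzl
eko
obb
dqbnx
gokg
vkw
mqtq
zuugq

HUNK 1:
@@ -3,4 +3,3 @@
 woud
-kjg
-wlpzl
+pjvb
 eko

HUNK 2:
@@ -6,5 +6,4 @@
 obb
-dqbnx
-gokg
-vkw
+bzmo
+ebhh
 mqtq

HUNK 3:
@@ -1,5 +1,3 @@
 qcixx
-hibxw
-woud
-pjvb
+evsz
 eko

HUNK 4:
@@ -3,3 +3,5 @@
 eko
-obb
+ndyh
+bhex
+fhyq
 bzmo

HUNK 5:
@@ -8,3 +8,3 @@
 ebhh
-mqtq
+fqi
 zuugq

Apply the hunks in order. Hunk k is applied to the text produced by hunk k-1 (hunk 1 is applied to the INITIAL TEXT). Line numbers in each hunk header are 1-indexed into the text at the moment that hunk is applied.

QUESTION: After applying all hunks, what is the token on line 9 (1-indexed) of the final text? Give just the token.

Answer: fqi

Derivation:
Hunk 1: at line 3 remove [kjg,wlpzl] add [pjvb] -> 11 lines: qcixx hibxw woud pjvb eko obb dqbnx gokg vkw mqtq zuugq
Hunk 2: at line 6 remove [dqbnx,gokg,vkw] add [bzmo,ebhh] -> 10 lines: qcixx hibxw woud pjvb eko obb bzmo ebhh mqtq zuugq
Hunk 3: at line 1 remove [hibxw,woud,pjvb] add [evsz] -> 8 lines: qcixx evsz eko obb bzmo ebhh mqtq zuugq
Hunk 4: at line 3 remove [obb] add [ndyh,bhex,fhyq] -> 10 lines: qcixx evsz eko ndyh bhex fhyq bzmo ebhh mqtq zuugq
Hunk 5: at line 8 remove [mqtq] add [fqi] -> 10 lines: qcixx evsz eko ndyh bhex fhyq bzmo ebhh fqi zuugq
Final line 9: fqi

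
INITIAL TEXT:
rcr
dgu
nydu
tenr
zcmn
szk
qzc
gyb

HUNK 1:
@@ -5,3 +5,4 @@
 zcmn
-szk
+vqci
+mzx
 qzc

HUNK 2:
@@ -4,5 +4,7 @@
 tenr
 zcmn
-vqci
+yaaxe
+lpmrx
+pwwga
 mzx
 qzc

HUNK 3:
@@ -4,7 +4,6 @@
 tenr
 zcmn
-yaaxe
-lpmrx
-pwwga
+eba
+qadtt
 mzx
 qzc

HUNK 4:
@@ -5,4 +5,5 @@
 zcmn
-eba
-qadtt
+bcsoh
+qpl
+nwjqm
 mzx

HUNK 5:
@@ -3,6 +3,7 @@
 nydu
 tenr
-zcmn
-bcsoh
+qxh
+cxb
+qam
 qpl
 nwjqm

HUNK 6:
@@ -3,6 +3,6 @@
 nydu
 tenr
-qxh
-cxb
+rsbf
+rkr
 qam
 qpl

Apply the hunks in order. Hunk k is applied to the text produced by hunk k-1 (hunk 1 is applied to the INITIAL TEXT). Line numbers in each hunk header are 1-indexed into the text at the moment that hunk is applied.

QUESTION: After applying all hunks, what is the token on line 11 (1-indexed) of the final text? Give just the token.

Hunk 1: at line 5 remove [szk] add [vqci,mzx] -> 9 lines: rcr dgu nydu tenr zcmn vqci mzx qzc gyb
Hunk 2: at line 4 remove [vqci] add [yaaxe,lpmrx,pwwga] -> 11 lines: rcr dgu nydu tenr zcmn yaaxe lpmrx pwwga mzx qzc gyb
Hunk 3: at line 4 remove [yaaxe,lpmrx,pwwga] add [eba,qadtt] -> 10 lines: rcr dgu nydu tenr zcmn eba qadtt mzx qzc gyb
Hunk 4: at line 5 remove [eba,qadtt] add [bcsoh,qpl,nwjqm] -> 11 lines: rcr dgu nydu tenr zcmn bcsoh qpl nwjqm mzx qzc gyb
Hunk 5: at line 3 remove [zcmn,bcsoh] add [qxh,cxb,qam] -> 12 lines: rcr dgu nydu tenr qxh cxb qam qpl nwjqm mzx qzc gyb
Hunk 6: at line 3 remove [qxh,cxb] add [rsbf,rkr] -> 12 lines: rcr dgu nydu tenr rsbf rkr qam qpl nwjqm mzx qzc gyb
Final line 11: qzc

Answer: qzc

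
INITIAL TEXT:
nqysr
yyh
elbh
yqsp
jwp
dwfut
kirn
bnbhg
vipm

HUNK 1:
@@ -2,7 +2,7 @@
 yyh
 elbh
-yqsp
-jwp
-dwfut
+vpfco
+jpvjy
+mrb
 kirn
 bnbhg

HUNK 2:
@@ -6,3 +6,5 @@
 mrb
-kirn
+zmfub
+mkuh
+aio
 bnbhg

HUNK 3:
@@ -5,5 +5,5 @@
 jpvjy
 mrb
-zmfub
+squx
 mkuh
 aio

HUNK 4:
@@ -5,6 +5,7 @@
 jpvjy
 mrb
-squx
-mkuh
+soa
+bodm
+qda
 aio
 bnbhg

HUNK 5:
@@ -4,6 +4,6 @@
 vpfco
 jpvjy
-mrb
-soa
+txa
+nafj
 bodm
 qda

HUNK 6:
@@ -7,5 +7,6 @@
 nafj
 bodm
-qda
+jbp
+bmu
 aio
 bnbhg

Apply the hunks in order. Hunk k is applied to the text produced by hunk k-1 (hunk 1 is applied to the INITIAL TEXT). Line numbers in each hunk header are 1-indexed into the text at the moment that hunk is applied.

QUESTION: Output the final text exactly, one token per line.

Hunk 1: at line 2 remove [yqsp,jwp,dwfut] add [vpfco,jpvjy,mrb] -> 9 lines: nqysr yyh elbh vpfco jpvjy mrb kirn bnbhg vipm
Hunk 2: at line 6 remove [kirn] add [zmfub,mkuh,aio] -> 11 lines: nqysr yyh elbh vpfco jpvjy mrb zmfub mkuh aio bnbhg vipm
Hunk 3: at line 5 remove [zmfub] add [squx] -> 11 lines: nqysr yyh elbh vpfco jpvjy mrb squx mkuh aio bnbhg vipm
Hunk 4: at line 5 remove [squx,mkuh] add [soa,bodm,qda] -> 12 lines: nqysr yyh elbh vpfco jpvjy mrb soa bodm qda aio bnbhg vipm
Hunk 5: at line 4 remove [mrb,soa] add [txa,nafj] -> 12 lines: nqysr yyh elbh vpfco jpvjy txa nafj bodm qda aio bnbhg vipm
Hunk 6: at line 7 remove [qda] add [jbp,bmu] -> 13 lines: nqysr yyh elbh vpfco jpvjy txa nafj bodm jbp bmu aio bnbhg vipm

Answer: nqysr
yyh
elbh
vpfco
jpvjy
txa
nafj
bodm
jbp
bmu
aio
bnbhg
vipm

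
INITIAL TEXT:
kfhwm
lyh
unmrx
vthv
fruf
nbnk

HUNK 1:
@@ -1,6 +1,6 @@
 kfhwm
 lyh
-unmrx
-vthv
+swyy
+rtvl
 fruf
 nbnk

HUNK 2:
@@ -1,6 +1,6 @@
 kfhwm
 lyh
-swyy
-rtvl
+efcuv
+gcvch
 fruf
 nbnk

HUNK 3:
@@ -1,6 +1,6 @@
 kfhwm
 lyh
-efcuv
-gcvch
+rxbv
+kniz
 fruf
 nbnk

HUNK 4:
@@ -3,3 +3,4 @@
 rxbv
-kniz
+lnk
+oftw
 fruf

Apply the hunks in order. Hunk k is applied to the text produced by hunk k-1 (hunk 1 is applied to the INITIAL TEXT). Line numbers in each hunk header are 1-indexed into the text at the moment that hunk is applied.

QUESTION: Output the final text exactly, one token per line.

Answer: kfhwm
lyh
rxbv
lnk
oftw
fruf
nbnk

Derivation:
Hunk 1: at line 1 remove [unmrx,vthv] add [swyy,rtvl] -> 6 lines: kfhwm lyh swyy rtvl fruf nbnk
Hunk 2: at line 1 remove [swyy,rtvl] add [efcuv,gcvch] -> 6 lines: kfhwm lyh efcuv gcvch fruf nbnk
Hunk 3: at line 1 remove [efcuv,gcvch] add [rxbv,kniz] -> 6 lines: kfhwm lyh rxbv kniz fruf nbnk
Hunk 4: at line 3 remove [kniz] add [lnk,oftw] -> 7 lines: kfhwm lyh rxbv lnk oftw fruf nbnk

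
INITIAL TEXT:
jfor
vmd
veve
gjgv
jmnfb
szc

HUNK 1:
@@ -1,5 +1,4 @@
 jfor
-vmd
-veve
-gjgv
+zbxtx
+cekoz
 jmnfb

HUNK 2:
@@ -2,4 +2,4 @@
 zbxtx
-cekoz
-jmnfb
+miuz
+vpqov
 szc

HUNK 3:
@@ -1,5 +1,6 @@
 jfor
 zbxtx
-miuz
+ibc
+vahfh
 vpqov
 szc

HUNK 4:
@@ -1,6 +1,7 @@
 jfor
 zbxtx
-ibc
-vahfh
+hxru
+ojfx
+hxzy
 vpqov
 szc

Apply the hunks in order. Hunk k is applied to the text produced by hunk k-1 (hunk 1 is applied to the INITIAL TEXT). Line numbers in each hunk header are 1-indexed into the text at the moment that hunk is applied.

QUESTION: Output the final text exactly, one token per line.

Hunk 1: at line 1 remove [vmd,veve,gjgv] add [zbxtx,cekoz] -> 5 lines: jfor zbxtx cekoz jmnfb szc
Hunk 2: at line 2 remove [cekoz,jmnfb] add [miuz,vpqov] -> 5 lines: jfor zbxtx miuz vpqov szc
Hunk 3: at line 1 remove [miuz] add [ibc,vahfh] -> 6 lines: jfor zbxtx ibc vahfh vpqov szc
Hunk 4: at line 1 remove [ibc,vahfh] add [hxru,ojfx,hxzy] -> 7 lines: jfor zbxtx hxru ojfx hxzy vpqov szc

Answer: jfor
zbxtx
hxru
ojfx
hxzy
vpqov
szc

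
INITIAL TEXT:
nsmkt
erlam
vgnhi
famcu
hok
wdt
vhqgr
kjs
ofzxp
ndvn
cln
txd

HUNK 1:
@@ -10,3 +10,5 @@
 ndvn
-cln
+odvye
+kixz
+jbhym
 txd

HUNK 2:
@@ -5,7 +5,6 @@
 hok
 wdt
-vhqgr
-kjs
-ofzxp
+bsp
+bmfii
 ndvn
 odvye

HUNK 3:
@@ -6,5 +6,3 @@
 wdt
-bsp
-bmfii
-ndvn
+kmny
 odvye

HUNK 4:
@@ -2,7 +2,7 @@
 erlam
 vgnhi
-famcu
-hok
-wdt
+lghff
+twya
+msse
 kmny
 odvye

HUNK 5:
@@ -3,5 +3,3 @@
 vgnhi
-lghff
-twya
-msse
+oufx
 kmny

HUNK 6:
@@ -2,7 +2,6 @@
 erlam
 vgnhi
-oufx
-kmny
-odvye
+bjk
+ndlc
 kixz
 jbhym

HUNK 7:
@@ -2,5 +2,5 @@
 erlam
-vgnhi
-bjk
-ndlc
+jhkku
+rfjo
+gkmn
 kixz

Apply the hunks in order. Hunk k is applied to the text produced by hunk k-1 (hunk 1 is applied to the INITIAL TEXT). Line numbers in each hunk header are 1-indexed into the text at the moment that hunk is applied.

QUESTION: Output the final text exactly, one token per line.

Answer: nsmkt
erlam
jhkku
rfjo
gkmn
kixz
jbhym
txd

Derivation:
Hunk 1: at line 10 remove [cln] add [odvye,kixz,jbhym] -> 14 lines: nsmkt erlam vgnhi famcu hok wdt vhqgr kjs ofzxp ndvn odvye kixz jbhym txd
Hunk 2: at line 5 remove [vhqgr,kjs,ofzxp] add [bsp,bmfii] -> 13 lines: nsmkt erlam vgnhi famcu hok wdt bsp bmfii ndvn odvye kixz jbhym txd
Hunk 3: at line 6 remove [bsp,bmfii,ndvn] add [kmny] -> 11 lines: nsmkt erlam vgnhi famcu hok wdt kmny odvye kixz jbhym txd
Hunk 4: at line 2 remove [famcu,hok,wdt] add [lghff,twya,msse] -> 11 lines: nsmkt erlam vgnhi lghff twya msse kmny odvye kixz jbhym txd
Hunk 5: at line 3 remove [lghff,twya,msse] add [oufx] -> 9 lines: nsmkt erlam vgnhi oufx kmny odvye kixz jbhym txd
Hunk 6: at line 2 remove [oufx,kmny,odvye] add [bjk,ndlc] -> 8 lines: nsmkt erlam vgnhi bjk ndlc kixz jbhym txd
Hunk 7: at line 2 remove [vgnhi,bjk,ndlc] add [jhkku,rfjo,gkmn] -> 8 lines: nsmkt erlam jhkku rfjo gkmn kixz jbhym txd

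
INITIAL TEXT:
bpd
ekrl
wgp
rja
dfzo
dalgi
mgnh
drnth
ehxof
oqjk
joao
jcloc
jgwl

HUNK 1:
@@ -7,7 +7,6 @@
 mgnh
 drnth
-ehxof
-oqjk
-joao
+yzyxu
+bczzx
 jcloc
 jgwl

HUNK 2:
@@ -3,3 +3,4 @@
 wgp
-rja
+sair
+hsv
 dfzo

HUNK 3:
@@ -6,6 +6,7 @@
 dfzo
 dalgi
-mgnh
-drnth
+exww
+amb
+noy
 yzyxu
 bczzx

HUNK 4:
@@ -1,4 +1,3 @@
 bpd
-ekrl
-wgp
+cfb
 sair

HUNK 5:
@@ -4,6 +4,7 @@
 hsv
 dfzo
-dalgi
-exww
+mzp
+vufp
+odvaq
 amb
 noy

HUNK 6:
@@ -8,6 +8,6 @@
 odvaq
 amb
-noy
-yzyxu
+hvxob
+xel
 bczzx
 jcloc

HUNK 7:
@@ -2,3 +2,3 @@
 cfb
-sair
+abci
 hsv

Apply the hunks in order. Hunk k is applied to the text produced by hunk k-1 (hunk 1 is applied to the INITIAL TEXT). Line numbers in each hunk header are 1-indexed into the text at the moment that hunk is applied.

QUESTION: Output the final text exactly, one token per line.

Answer: bpd
cfb
abci
hsv
dfzo
mzp
vufp
odvaq
amb
hvxob
xel
bczzx
jcloc
jgwl

Derivation:
Hunk 1: at line 7 remove [ehxof,oqjk,joao] add [yzyxu,bczzx] -> 12 lines: bpd ekrl wgp rja dfzo dalgi mgnh drnth yzyxu bczzx jcloc jgwl
Hunk 2: at line 3 remove [rja] add [sair,hsv] -> 13 lines: bpd ekrl wgp sair hsv dfzo dalgi mgnh drnth yzyxu bczzx jcloc jgwl
Hunk 3: at line 6 remove [mgnh,drnth] add [exww,amb,noy] -> 14 lines: bpd ekrl wgp sair hsv dfzo dalgi exww amb noy yzyxu bczzx jcloc jgwl
Hunk 4: at line 1 remove [ekrl,wgp] add [cfb] -> 13 lines: bpd cfb sair hsv dfzo dalgi exww amb noy yzyxu bczzx jcloc jgwl
Hunk 5: at line 4 remove [dalgi,exww] add [mzp,vufp,odvaq] -> 14 lines: bpd cfb sair hsv dfzo mzp vufp odvaq amb noy yzyxu bczzx jcloc jgwl
Hunk 6: at line 8 remove [noy,yzyxu] add [hvxob,xel] -> 14 lines: bpd cfb sair hsv dfzo mzp vufp odvaq amb hvxob xel bczzx jcloc jgwl
Hunk 7: at line 2 remove [sair] add [abci] -> 14 lines: bpd cfb abci hsv dfzo mzp vufp odvaq amb hvxob xel bczzx jcloc jgwl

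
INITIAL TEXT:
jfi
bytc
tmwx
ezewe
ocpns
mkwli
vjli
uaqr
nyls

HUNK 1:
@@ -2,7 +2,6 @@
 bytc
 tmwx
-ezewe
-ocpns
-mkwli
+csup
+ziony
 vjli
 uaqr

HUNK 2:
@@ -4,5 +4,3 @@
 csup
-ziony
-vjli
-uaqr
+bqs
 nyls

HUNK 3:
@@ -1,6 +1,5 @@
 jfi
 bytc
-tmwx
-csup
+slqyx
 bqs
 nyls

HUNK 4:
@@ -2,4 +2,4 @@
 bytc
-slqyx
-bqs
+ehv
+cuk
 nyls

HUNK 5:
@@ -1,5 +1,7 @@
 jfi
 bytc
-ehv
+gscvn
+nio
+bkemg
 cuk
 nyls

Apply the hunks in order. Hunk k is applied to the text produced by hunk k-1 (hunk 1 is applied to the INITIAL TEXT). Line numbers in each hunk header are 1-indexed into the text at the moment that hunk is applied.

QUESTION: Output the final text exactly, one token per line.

Hunk 1: at line 2 remove [ezewe,ocpns,mkwli] add [csup,ziony] -> 8 lines: jfi bytc tmwx csup ziony vjli uaqr nyls
Hunk 2: at line 4 remove [ziony,vjli,uaqr] add [bqs] -> 6 lines: jfi bytc tmwx csup bqs nyls
Hunk 3: at line 1 remove [tmwx,csup] add [slqyx] -> 5 lines: jfi bytc slqyx bqs nyls
Hunk 4: at line 2 remove [slqyx,bqs] add [ehv,cuk] -> 5 lines: jfi bytc ehv cuk nyls
Hunk 5: at line 1 remove [ehv] add [gscvn,nio,bkemg] -> 7 lines: jfi bytc gscvn nio bkemg cuk nyls

Answer: jfi
bytc
gscvn
nio
bkemg
cuk
nyls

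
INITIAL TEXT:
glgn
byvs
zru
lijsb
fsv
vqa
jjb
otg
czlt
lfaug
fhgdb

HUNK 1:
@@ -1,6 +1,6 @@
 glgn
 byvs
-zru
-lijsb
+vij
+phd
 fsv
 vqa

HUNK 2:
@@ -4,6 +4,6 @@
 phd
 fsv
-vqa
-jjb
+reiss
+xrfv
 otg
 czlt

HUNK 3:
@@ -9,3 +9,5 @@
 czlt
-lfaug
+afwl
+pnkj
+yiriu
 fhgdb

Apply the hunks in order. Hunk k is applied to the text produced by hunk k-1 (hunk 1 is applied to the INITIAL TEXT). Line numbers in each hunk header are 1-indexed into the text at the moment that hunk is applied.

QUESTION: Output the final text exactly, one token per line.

Hunk 1: at line 1 remove [zru,lijsb] add [vij,phd] -> 11 lines: glgn byvs vij phd fsv vqa jjb otg czlt lfaug fhgdb
Hunk 2: at line 4 remove [vqa,jjb] add [reiss,xrfv] -> 11 lines: glgn byvs vij phd fsv reiss xrfv otg czlt lfaug fhgdb
Hunk 3: at line 9 remove [lfaug] add [afwl,pnkj,yiriu] -> 13 lines: glgn byvs vij phd fsv reiss xrfv otg czlt afwl pnkj yiriu fhgdb

Answer: glgn
byvs
vij
phd
fsv
reiss
xrfv
otg
czlt
afwl
pnkj
yiriu
fhgdb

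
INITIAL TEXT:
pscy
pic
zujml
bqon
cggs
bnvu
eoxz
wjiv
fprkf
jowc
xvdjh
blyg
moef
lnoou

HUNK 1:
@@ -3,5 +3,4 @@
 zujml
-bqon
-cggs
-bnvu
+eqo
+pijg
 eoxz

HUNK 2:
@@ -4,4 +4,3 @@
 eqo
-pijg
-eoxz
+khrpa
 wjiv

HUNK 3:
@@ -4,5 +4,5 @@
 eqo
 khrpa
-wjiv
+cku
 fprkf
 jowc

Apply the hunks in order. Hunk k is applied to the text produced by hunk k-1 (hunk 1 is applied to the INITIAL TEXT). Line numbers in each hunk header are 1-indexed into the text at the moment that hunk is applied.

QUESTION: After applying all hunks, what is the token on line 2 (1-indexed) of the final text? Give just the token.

Hunk 1: at line 3 remove [bqon,cggs,bnvu] add [eqo,pijg] -> 13 lines: pscy pic zujml eqo pijg eoxz wjiv fprkf jowc xvdjh blyg moef lnoou
Hunk 2: at line 4 remove [pijg,eoxz] add [khrpa] -> 12 lines: pscy pic zujml eqo khrpa wjiv fprkf jowc xvdjh blyg moef lnoou
Hunk 3: at line 4 remove [wjiv] add [cku] -> 12 lines: pscy pic zujml eqo khrpa cku fprkf jowc xvdjh blyg moef lnoou
Final line 2: pic

Answer: pic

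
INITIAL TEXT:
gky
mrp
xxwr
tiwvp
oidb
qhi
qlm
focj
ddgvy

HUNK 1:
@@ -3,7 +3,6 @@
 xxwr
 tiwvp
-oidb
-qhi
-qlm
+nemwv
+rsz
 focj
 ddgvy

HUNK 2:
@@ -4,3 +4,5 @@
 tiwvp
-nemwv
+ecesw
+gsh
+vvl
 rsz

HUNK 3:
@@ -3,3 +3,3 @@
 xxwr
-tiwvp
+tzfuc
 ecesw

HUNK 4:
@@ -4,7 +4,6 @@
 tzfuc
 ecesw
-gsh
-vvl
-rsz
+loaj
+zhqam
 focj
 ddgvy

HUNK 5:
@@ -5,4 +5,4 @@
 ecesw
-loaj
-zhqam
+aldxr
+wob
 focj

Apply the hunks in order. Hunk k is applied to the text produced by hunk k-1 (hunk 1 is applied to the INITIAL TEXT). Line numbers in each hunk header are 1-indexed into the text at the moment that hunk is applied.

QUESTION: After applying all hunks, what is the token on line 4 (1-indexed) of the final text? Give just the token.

Hunk 1: at line 3 remove [oidb,qhi,qlm] add [nemwv,rsz] -> 8 lines: gky mrp xxwr tiwvp nemwv rsz focj ddgvy
Hunk 2: at line 4 remove [nemwv] add [ecesw,gsh,vvl] -> 10 lines: gky mrp xxwr tiwvp ecesw gsh vvl rsz focj ddgvy
Hunk 3: at line 3 remove [tiwvp] add [tzfuc] -> 10 lines: gky mrp xxwr tzfuc ecesw gsh vvl rsz focj ddgvy
Hunk 4: at line 4 remove [gsh,vvl,rsz] add [loaj,zhqam] -> 9 lines: gky mrp xxwr tzfuc ecesw loaj zhqam focj ddgvy
Hunk 5: at line 5 remove [loaj,zhqam] add [aldxr,wob] -> 9 lines: gky mrp xxwr tzfuc ecesw aldxr wob focj ddgvy
Final line 4: tzfuc

Answer: tzfuc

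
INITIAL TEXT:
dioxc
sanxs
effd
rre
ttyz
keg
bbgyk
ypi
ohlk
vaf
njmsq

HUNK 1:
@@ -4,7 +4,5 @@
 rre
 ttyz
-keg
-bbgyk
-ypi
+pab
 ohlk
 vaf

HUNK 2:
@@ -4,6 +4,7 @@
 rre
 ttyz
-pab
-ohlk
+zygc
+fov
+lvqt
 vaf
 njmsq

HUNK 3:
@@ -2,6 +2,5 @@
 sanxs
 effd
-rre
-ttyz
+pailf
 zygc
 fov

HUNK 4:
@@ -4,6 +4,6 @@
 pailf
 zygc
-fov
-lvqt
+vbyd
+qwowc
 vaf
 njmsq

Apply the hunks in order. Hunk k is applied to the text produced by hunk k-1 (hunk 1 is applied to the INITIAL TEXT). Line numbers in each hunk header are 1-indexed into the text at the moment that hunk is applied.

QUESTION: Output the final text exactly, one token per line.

Hunk 1: at line 4 remove [keg,bbgyk,ypi] add [pab] -> 9 lines: dioxc sanxs effd rre ttyz pab ohlk vaf njmsq
Hunk 2: at line 4 remove [pab,ohlk] add [zygc,fov,lvqt] -> 10 lines: dioxc sanxs effd rre ttyz zygc fov lvqt vaf njmsq
Hunk 3: at line 2 remove [rre,ttyz] add [pailf] -> 9 lines: dioxc sanxs effd pailf zygc fov lvqt vaf njmsq
Hunk 4: at line 4 remove [fov,lvqt] add [vbyd,qwowc] -> 9 lines: dioxc sanxs effd pailf zygc vbyd qwowc vaf njmsq

Answer: dioxc
sanxs
effd
pailf
zygc
vbyd
qwowc
vaf
njmsq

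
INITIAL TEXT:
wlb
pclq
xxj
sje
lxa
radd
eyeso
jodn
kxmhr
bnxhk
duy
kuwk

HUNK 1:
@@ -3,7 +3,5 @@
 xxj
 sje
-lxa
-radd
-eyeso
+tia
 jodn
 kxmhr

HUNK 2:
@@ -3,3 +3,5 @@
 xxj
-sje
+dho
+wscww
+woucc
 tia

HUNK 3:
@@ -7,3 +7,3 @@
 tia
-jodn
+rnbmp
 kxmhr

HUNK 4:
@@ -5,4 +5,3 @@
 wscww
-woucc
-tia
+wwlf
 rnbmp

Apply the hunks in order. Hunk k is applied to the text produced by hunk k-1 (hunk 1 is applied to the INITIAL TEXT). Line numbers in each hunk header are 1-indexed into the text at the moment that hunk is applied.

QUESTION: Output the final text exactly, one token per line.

Hunk 1: at line 3 remove [lxa,radd,eyeso] add [tia] -> 10 lines: wlb pclq xxj sje tia jodn kxmhr bnxhk duy kuwk
Hunk 2: at line 3 remove [sje] add [dho,wscww,woucc] -> 12 lines: wlb pclq xxj dho wscww woucc tia jodn kxmhr bnxhk duy kuwk
Hunk 3: at line 7 remove [jodn] add [rnbmp] -> 12 lines: wlb pclq xxj dho wscww woucc tia rnbmp kxmhr bnxhk duy kuwk
Hunk 4: at line 5 remove [woucc,tia] add [wwlf] -> 11 lines: wlb pclq xxj dho wscww wwlf rnbmp kxmhr bnxhk duy kuwk

Answer: wlb
pclq
xxj
dho
wscww
wwlf
rnbmp
kxmhr
bnxhk
duy
kuwk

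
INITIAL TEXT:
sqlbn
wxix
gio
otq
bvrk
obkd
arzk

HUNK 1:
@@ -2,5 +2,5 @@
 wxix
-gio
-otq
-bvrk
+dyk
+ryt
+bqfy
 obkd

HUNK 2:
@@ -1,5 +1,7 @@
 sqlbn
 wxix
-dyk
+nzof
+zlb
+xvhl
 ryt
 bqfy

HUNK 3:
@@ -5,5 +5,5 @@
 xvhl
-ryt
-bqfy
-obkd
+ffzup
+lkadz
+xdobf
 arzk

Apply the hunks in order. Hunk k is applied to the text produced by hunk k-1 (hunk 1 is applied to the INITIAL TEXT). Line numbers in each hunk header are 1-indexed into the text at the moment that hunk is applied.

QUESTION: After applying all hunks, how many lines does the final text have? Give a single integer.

Answer: 9

Derivation:
Hunk 1: at line 2 remove [gio,otq,bvrk] add [dyk,ryt,bqfy] -> 7 lines: sqlbn wxix dyk ryt bqfy obkd arzk
Hunk 2: at line 1 remove [dyk] add [nzof,zlb,xvhl] -> 9 lines: sqlbn wxix nzof zlb xvhl ryt bqfy obkd arzk
Hunk 3: at line 5 remove [ryt,bqfy,obkd] add [ffzup,lkadz,xdobf] -> 9 lines: sqlbn wxix nzof zlb xvhl ffzup lkadz xdobf arzk
Final line count: 9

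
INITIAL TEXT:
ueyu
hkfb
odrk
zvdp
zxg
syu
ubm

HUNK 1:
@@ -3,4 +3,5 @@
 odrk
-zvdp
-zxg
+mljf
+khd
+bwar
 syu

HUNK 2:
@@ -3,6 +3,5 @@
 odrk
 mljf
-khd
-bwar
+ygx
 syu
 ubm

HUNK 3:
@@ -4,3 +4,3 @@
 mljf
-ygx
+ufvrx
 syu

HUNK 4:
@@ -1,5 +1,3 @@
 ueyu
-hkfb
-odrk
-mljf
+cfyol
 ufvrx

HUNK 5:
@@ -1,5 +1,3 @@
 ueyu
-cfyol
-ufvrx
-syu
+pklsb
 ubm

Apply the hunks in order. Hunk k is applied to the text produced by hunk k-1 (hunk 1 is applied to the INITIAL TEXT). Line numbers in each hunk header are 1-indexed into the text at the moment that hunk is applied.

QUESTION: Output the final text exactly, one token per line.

Hunk 1: at line 3 remove [zvdp,zxg] add [mljf,khd,bwar] -> 8 lines: ueyu hkfb odrk mljf khd bwar syu ubm
Hunk 2: at line 3 remove [khd,bwar] add [ygx] -> 7 lines: ueyu hkfb odrk mljf ygx syu ubm
Hunk 3: at line 4 remove [ygx] add [ufvrx] -> 7 lines: ueyu hkfb odrk mljf ufvrx syu ubm
Hunk 4: at line 1 remove [hkfb,odrk,mljf] add [cfyol] -> 5 lines: ueyu cfyol ufvrx syu ubm
Hunk 5: at line 1 remove [cfyol,ufvrx,syu] add [pklsb] -> 3 lines: ueyu pklsb ubm

Answer: ueyu
pklsb
ubm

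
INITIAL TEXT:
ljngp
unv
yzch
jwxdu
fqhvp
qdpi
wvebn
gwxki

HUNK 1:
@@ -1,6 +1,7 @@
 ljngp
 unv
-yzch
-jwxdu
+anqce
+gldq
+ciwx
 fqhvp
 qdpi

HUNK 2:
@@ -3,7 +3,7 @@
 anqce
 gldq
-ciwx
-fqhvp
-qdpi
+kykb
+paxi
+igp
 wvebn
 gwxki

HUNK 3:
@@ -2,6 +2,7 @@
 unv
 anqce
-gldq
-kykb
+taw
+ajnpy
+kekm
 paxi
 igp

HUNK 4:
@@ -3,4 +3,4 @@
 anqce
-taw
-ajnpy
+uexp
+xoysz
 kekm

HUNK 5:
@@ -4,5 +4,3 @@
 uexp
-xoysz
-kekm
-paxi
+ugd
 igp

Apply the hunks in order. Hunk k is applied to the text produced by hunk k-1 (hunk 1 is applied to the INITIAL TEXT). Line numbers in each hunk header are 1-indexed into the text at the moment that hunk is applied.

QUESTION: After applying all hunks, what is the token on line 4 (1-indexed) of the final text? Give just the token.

Answer: uexp

Derivation:
Hunk 1: at line 1 remove [yzch,jwxdu] add [anqce,gldq,ciwx] -> 9 lines: ljngp unv anqce gldq ciwx fqhvp qdpi wvebn gwxki
Hunk 2: at line 3 remove [ciwx,fqhvp,qdpi] add [kykb,paxi,igp] -> 9 lines: ljngp unv anqce gldq kykb paxi igp wvebn gwxki
Hunk 3: at line 2 remove [gldq,kykb] add [taw,ajnpy,kekm] -> 10 lines: ljngp unv anqce taw ajnpy kekm paxi igp wvebn gwxki
Hunk 4: at line 3 remove [taw,ajnpy] add [uexp,xoysz] -> 10 lines: ljngp unv anqce uexp xoysz kekm paxi igp wvebn gwxki
Hunk 5: at line 4 remove [xoysz,kekm,paxi] add [ugd] -> 8 lines: ljngp unv anqce uexp ugd igp wvebn gwxki
Final line 4: uexp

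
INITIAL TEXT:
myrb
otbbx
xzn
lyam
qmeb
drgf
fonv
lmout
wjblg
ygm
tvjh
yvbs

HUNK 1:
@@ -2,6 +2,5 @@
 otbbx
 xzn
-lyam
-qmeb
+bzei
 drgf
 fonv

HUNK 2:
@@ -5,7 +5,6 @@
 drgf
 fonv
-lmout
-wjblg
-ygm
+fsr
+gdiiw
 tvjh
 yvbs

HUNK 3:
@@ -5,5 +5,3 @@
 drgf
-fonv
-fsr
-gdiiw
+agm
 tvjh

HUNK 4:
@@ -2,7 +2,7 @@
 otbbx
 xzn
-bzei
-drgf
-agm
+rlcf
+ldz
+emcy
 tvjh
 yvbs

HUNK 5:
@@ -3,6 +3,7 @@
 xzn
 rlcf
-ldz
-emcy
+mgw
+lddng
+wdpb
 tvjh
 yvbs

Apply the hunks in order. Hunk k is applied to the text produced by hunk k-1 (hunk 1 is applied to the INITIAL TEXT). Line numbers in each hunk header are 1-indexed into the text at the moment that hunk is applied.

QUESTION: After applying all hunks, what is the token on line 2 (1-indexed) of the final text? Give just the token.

Hunk 1: at line 2 remove [lyam,qmeb] add [bzei] -> 11 lines: myrb otbbx xzn bzei drgf fonv lmout wjblg ygm tvjh yvbs
Hunk 2: at line 5 remove [lmout,wjblg,ygm] add [fsr,gdiiw] -> 10 lines: myrb otbbx xzn bzei drgf fonv fsr gdiiw tvjh yvbs
Hunk 3: at line 5 remove [fonv,fsr,gdiiw] add [agm] -> 8 lines: myrb otbbx xzn bzei drgf agm tvjh yvbs
Hunk 4: at line 2 remove [bzei,drgf,agm] add [rlcf,ldz,emcy] -> 8 lines: myrb otbbx xzn rlcf ldz emcy tvjh yvbs
Hunk 5: at line 3 remove [ldz,emcy] add [mgw,lddng,wdpb] -> 9 lines: myrb otbbx xzn rlcf mgw lddng wdpb tvjh yvbs
Final line 2: otbbx

Answer: otbbx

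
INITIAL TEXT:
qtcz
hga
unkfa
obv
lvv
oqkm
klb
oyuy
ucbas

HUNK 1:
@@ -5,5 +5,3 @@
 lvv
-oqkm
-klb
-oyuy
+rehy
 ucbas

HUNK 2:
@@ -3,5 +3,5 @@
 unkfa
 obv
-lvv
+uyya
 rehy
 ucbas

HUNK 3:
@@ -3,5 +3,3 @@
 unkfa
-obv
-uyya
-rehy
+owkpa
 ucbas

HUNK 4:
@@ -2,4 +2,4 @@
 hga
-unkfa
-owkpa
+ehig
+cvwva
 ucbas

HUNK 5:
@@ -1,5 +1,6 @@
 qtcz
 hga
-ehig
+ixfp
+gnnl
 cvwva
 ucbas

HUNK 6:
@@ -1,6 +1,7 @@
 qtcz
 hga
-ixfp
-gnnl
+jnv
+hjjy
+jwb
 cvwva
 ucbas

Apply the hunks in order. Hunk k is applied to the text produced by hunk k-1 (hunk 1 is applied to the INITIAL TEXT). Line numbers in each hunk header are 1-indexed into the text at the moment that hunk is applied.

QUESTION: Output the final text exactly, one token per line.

Answer: qtcz
hga
jnv
hjjy
jwb
cvwva
ucbas

Derivation:
Hunk 1: at line 5 remove [oqkm,klb,oyuy] add [rehy] -> 7 lines: qtcz hga unkfa obv lvv rehy ucbas
Hunk 2: at line 3 remove [lvv] add [uyya] -> 7 lines: qtcz hga unkfa obv uyya rehy ucbas
Hunk 3: at line 3 remove [obv,uyya,rehy] add [owkpa] -> 5 lines: qtcz hga unkfa owkpa ucbas
Hunk 4: at line 2 remove [unkfa,owkpa] add [ehig,cvwva] -> 5 lines: qtcz hga ehig cvwva ucbas
Hunk 5: at line 1 remove [ehig] add [ixfp,gnnl] -> 6 lines: qtcz hga ixfp gnnl cvwva ucbas
Hunk 6: at line 1 remove [ixfp,gnnl] add [jnv,hjjy,jwb] -> 7 lines: qtcz hga jnv hjjy jwb cvwva ucbas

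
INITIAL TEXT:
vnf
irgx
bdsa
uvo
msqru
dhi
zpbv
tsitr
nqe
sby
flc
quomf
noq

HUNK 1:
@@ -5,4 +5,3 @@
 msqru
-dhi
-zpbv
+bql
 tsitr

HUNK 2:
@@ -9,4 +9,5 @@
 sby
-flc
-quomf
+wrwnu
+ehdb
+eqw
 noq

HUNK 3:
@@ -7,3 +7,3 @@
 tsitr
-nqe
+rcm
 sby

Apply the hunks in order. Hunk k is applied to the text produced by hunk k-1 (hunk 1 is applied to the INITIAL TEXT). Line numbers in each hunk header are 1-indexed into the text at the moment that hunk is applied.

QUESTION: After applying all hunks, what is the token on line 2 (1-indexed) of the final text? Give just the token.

Hunk 1: at line 5 remove [dhi,zpbv] add [bql] -> 12 lines: vnf irgx bdsa uvo msqru bql tsitr nqe sby flc quomf noq
Hunk 2: at line 9 remove [flc,quomf] add [wrwnu,ehdb,eqw] -> 13 lines: vnf irgx bdsa uvo msqru bql tsitr nqe sby wrwnu ehdb eqw noq
Hunk 3: at line 7 remove [nqe] add [rcm] -> 13 lines: vnf irgx bdsa uvo msqru bql tsitr rcm sby wrwnu ehdb eqw noq
Final line 2: irgx

Answer: irgx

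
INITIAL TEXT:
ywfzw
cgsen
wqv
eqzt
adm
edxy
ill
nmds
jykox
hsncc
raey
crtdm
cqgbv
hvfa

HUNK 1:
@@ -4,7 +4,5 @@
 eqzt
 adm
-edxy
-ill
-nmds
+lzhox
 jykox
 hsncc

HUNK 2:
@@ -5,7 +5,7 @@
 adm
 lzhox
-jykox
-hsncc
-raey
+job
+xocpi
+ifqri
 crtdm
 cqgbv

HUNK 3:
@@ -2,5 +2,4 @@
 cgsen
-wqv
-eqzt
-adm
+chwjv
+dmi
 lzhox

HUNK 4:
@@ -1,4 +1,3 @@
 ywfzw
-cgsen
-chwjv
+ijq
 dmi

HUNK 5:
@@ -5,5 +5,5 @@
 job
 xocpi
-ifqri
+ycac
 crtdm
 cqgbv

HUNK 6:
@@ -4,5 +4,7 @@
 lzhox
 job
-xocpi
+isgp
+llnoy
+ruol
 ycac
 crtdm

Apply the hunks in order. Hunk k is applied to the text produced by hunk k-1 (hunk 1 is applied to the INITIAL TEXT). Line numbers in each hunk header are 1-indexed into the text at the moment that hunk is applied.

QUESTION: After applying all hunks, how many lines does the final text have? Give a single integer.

Hunk 1: at line 4 remove [edxy,ill,nmds] add [lzhox] -> 12 lines: ywfzw cgsen wqv eqzt adm lzhox jykox hsncc raey crtdm cqgbv hvfa
Hunk 2: at line 5 remove [jykox,hsncc,raey] add [job,xocpi,ifqri] -> 12 lines: ywfzw cgsen wqv eqzt adm lzhox job xocpi ifqri crtdm cqgbv hvfa
Hunk 3: at line 2 remove [wqv,eqzt,adm] add [chwjv,dmi] -> 11 lines: ywfzw cgsen chwjv dmi lzhox job xocpi ifqri crtdm cqgbv hvfa
Hunk 4: at line 1 remove [cgsen,chwjv] add [ijq] -> 10 lines: ywfzw ijq dmi lzhox job xocpi ifqri crtdm cqgbv hvfa
Hunk 5: at line 5 remove [ifqri] add [ycac] -> 10 lines: ywfzw ijq dmi lzhox job xocpi ycac crtdm cqgbv hvfa
Hunk 6: at line 4 remove [xocpi] add [isgp,llnoy,ruol] -> 12 lines: ywfzw ijq dmi lzhox job isgp llnoy ruol ycac crtdm cqgbv hvfa
Final line count: 12

Answer: 12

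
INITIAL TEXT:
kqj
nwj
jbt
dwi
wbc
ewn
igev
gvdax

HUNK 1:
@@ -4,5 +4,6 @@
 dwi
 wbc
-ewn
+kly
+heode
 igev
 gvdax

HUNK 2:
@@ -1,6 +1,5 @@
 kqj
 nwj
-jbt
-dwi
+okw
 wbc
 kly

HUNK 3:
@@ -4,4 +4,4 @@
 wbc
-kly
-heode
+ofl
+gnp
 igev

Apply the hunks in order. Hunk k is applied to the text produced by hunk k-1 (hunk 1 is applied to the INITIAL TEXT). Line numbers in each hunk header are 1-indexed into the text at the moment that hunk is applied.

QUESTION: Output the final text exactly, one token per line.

Answer: kqj
nwj
okw
wbc
ofl
gnp
igev
gvdax

Derivation:
Hunk 1: at line 4 remove [ewn] add [kly,heode] -> 9 lines: kqj nwj jbt dwi wbc kly heode igev gvdax
Hunk 2: at line 1 remove [jbt,dwi] add [okw] -> 8 lines: kqj nwj okw wbc kly heode igev gvdax
Hunk 3: at line 4 remove [kly,heode] add [ofl,gnp] -> 8 lines: kqj nwj okw wbc ofl gnp igev gvdax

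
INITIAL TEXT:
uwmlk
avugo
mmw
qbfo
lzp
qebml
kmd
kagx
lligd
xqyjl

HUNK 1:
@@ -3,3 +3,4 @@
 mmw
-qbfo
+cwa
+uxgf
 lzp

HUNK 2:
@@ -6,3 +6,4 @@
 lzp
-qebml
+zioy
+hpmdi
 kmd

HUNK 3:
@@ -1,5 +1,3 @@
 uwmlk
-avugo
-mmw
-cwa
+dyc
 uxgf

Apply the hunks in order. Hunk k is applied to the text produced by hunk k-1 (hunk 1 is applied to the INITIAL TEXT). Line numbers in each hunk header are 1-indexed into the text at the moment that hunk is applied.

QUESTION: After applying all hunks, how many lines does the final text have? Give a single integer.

Hunk 1: at line 3 remove [qbfo] add [cwa,uxgf] -> 11 lines: uwmlk avugo mmw cwa uxgf lzp qebml kmd kagx lligd xqyjl
Hunk 2: at line 6 remove [qebml] add [zioy,hpmdi] -> 12 lines: uwmlk avugo mmw cwa uxgf lzp zioy hpmdi kmd kagx lligd xqyjl
Hunk 3: at line 1 remove [avugo,mmw,cwa] add [dyc] -> 10 lines: uwmlk dyc uxgf lzp zioy hpmdi kmd kagx lligd xqyjl
Final line count: 10

Answer: 10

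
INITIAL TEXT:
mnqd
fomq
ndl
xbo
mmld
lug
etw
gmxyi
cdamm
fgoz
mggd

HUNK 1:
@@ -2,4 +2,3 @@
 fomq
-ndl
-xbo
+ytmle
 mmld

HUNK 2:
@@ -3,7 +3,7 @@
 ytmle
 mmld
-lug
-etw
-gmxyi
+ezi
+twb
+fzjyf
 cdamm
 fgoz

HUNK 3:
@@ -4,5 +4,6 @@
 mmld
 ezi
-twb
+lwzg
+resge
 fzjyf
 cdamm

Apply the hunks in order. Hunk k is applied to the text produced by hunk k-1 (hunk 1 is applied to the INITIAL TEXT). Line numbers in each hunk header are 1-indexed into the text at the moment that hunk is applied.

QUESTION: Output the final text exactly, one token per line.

Hunk 1: at line 2 remove [ndl,xbo] add [ytmle] -> 10 lines: mnqd fomq ytmle mmld lug etw gmxyi cdamm fgoz mggd
Hunk 2: at line 3 remove [lug,etw,gmxyi] add [ezi,twb,fzjyf] -> 10 lines: mnqd fomq ytmle mmld ezi twb fzjyf cdamm fgoz mggd
Hunk 3: at line 4 remove [twb] add [lwzg,resge] -> 11 lines: mnqd fomq ytmle mmld ezi lwzg resge fzjyf cdamm fgoz mggd

Answer: mnqd
fomq
ytmle
mmld
ezi
lwzg
resge
fzjyf
cdamm
fgoz
mggd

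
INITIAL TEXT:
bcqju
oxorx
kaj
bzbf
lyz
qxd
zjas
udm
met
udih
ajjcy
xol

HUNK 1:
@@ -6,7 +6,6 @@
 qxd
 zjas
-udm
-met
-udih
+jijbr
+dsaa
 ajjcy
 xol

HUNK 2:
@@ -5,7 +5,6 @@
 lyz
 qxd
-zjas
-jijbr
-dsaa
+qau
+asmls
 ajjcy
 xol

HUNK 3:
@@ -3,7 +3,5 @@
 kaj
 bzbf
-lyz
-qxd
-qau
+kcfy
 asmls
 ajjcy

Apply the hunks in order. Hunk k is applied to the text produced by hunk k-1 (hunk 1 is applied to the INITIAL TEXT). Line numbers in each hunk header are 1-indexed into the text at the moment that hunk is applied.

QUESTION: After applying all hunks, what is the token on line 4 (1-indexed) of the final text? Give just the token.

Answer: bzbf

Derivation:
Hunk 1: at line 6 remove [udm,met,udih] add [jijbr,dsaa] -> 11 lines: bcqju oxorx kaj bzbf lyz qxd zjas jijbr dsaa ajjcy xol
Hunk 2: at line 5 remove [zjas,jijbr,dsaa] add [qau,asmls] -> 10 lines: bcqju oxorx kaj bzbf lyz qxd qau asmls ajjcy xol
Hunk 3: at line 3 remove [lyz,qxd,qau] add [kcfy] -> 8 lines: bcqju oxorx kaj bzbf kcfy asmls ajjcy xol
Final line 4: bzbf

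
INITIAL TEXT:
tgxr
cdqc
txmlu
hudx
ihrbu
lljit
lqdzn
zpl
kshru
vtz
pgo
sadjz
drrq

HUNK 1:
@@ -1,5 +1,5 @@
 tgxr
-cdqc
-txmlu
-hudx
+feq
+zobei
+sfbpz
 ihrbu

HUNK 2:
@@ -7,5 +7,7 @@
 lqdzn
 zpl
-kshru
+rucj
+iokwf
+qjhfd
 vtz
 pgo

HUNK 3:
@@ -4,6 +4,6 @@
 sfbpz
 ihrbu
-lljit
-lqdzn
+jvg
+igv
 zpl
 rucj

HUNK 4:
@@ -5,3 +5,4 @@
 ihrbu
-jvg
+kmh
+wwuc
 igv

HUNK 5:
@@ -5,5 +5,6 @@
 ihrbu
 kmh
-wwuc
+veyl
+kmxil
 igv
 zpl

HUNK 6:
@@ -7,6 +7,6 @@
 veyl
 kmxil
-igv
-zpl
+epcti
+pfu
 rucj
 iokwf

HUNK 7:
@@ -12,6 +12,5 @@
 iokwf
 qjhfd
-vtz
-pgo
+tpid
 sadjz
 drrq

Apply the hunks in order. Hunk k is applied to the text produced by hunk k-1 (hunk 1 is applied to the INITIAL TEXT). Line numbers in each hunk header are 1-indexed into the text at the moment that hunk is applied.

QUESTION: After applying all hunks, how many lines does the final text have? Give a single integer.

Hunk 1: at line 1 remove [cdqc,txmlu,hudx] add [feq,zobei,sfbpz] -> 13 lines: tgxr feq zobei sfbpz ihrbu lljit lqdzn zpl kshru vtz pgo sadjz drrq
Hunk 2: at line 7 remove [kshru] add [rucj,iokwf,qjhfd] -> 15 lines: tgxr feq zobei sfbpz ihrbu lljit lqdzn zpl rucj iokwf qjhfd vtz pgo sadjz drrq
Hunk 3: at line 4 remove [lljit,lqdzn] add [jvg,igv] -> 15 lines: tgxr feq zobei sfbpz ihrbu jvg igv zpl rucj iokwf qjhfd vtz pgo sadjz drrq
Hunk 4: at line 5 remove [jvg] add [kmh,wwuc] -> 16 lines: tgxr feq zobei sfbpz ihrbu kmh wwuc igv zpl rucj iokwf qjhfd vtz pgo sadjz drrq
Hunk 5: at line 5 remove [wwuc] add [veyl,kmxil] -> 17 lines: tgxr feq zobei sfbpz ihrbu kmh veyl kmxil igv zpl rucj iokwf qjhfd vtz pgo sadjz drrq
Hunk 6: at line 7 remove [igv,zpl] add [epcti,pfu] -> 17 lines: tgxr feq zobei sfbpz ihrbu kmh veyl kmxil epcti pfu rucj iokwf qjhfd vtz pgo sadjz drrq
Hunk 7: at line 12 remove [vtz,pgo] add [tpid] -> 16 lines: tgxr feq zobei sfbpz ihrbu kmh veyl kmxil epcti pfu rucj iokwf qjhfd tpid sadjz drrq
Final line count: 16

Answer: 16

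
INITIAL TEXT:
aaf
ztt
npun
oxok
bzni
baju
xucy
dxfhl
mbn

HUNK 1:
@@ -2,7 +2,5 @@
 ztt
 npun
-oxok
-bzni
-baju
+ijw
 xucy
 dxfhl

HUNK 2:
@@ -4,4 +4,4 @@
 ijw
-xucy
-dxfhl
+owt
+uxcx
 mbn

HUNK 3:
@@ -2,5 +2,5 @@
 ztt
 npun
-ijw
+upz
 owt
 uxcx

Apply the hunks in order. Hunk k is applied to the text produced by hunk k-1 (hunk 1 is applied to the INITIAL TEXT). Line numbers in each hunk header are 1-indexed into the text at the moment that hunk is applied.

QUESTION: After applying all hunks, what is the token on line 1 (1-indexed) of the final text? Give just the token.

Answer: aaf

Derivation:
Hunk 1: at line 2 remove [oxok,bzni,baju] add [ijw] -> 7 lines: aaf ztt npun ijw xucy dxfhl mbn
Hunk 2: at line 4 remove [xucy,dxfhl] add [owt,uxcx] -> 7 lines: aaf ztt npun ijw owt uxcx mbn
Hunk 3: at line 2 remove [ijw] add [upz] -> 7 lines: aaf ztt npun upz owt uxcx mbn
Final line 1: aaf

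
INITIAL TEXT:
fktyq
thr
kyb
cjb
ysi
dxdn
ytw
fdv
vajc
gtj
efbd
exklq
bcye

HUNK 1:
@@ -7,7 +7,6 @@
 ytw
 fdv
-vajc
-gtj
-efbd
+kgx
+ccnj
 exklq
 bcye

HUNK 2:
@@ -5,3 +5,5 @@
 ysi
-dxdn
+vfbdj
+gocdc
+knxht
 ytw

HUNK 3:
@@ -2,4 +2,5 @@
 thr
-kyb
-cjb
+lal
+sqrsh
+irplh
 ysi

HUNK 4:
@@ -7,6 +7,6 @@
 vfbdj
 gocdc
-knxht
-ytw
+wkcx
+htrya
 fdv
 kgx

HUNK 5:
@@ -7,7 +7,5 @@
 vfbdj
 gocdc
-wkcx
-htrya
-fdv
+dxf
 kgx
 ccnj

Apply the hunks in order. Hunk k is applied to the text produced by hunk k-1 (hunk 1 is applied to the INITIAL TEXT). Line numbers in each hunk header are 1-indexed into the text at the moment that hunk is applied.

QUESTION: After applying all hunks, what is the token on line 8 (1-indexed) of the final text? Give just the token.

Hunk 1: at line 7 remove [vajc,gtj,efbd] add [kgx,ccnj] -> 12 lines: fktyq thr kyb cjb ysi dxdn ytw fdv kgx ccnj exklq bcye
Hunk 2: at line 5 remove [dxdn] add [vfbdj,gocdc,knxht] -> 14 lines: fktyq thr kyb cjb ysi vfbdj gocdc knxht ytw fdv kgx ccnj exklq bcye
Hunk 3: at line 2 remove [kyb,cjb] add [lal,sqrsh,irplh] -> 15 lines: fktyq thr lal sqrsh irplh ysi vfbdj gocdc knxht ytw fdv kgx ccnj exklq bcye
Hunk 4: at line 7 remove [knxht,ytw] add [wkcx,htrya] -> 15 lines: fktyq thr lal sqrsh irplh ysi vfbdj gocdc wkcx htrya fdv kgx ccnj exklq bcye
Hunk 5: at line 7 remove [wkcx,htrya,fdv] add [dxf] -> 13 lines: fktyq thr lal sqrsh irplh ysi vfbdj gocdc dxf kgx ccnj exklq bcye
Final line 8: gocdc

Answer: gocdc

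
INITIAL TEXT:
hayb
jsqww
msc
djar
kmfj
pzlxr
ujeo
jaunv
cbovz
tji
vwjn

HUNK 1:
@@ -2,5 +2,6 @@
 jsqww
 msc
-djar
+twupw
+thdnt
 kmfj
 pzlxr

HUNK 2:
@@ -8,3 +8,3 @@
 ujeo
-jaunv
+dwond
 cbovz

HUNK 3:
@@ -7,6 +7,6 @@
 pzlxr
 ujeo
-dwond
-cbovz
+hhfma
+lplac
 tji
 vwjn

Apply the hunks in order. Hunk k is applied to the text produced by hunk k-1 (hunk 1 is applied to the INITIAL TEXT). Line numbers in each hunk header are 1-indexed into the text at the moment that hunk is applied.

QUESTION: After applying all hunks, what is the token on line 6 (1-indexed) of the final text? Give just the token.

Answer: kmfj

Derivation:
Hunk 1: at line 2 remove [djar] add [twupw,thdnt] -> 12 lines: hayb jsqww msc twupw thdnt kmfj pzlxr ujeo jaunv cbovz tji vwjn
Hunk 2: at line 8 remove [jaunv] add [dwond] -> 12 lines: hayb jsqww msc twupw thdnt kmfj pzlxr ujeo dwond cbovz tji vwjn
Hunk 3: at line 7 remove [dwond,cbovz] add [hhfma,lplac] -> 12 lines: hayb jsqww msc twupw thdnt kmfj pzlxr ujeo hhfma lplac tji vwjn
Final line 6: kmfj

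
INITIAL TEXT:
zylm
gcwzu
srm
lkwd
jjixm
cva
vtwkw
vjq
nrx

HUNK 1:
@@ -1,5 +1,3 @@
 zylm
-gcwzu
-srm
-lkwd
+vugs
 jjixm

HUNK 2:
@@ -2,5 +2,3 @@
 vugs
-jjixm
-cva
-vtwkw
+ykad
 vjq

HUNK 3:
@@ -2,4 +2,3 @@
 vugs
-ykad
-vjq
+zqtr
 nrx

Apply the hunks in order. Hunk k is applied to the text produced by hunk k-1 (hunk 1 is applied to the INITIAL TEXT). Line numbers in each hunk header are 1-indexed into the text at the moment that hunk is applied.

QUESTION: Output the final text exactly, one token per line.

Hunk 1: at line 1 remove [gcwzu,srm,lkwd] add [vugs] -> 7 lines: zylm vugs jjixm cva vtwkw vjq nrx
Hunk 2: at line 2 remove [jjixm,cva,vtwkw] add [ykad] -> 5 lines: zylm vugs ykad vjq nrx
Hunk 3: at line 2 remove [ykad,vjq] add [zqtr] -> 4 lines: zylm vugs zqtr nrx

Answer: zylm
vugs
zqtr
nrx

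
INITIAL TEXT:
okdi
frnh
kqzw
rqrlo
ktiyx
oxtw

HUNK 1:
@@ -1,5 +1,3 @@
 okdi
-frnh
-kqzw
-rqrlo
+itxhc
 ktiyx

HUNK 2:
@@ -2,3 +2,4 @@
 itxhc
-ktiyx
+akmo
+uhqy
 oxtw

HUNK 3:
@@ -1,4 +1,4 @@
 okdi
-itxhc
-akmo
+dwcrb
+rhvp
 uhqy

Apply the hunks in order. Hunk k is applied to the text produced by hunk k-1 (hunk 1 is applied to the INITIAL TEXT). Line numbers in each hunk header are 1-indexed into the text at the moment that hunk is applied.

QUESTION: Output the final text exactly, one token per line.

Answer: okdi
dwcrb
rhvp
uhqy
oxtw

Derivation:
Hunk 1: at line 1 remove [frnh,kqzw,rqrlo] add [itxhc] -> 4 lines: okdi itxhc ktiyx oxtw
Hunk 2: at line 2 remove [ktiyx] add [akmo,uhqy] -> 5 lines: okdi itxhc akmo uhqy oxtw
Hunk 3: at line 1 remove [itxhc,akmo] add [dwcrb,rhvp] -> 5 lines: okdi dwcrb rhvp uhqy oxtw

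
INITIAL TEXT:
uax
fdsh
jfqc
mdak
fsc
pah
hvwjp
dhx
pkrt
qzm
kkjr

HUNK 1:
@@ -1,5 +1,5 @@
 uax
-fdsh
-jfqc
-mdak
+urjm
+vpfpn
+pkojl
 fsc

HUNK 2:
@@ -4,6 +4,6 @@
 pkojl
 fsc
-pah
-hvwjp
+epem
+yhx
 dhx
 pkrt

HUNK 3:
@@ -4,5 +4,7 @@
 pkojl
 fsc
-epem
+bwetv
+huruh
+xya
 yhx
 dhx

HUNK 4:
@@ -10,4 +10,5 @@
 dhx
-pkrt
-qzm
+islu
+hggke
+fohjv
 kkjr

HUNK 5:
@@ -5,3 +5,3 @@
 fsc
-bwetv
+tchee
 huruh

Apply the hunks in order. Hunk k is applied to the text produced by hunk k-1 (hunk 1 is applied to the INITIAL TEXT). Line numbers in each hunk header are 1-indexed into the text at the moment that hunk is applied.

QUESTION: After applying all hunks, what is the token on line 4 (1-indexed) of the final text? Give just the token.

Answer: pkojl

Derivation:
Hunk 1: at line 1 remove [fdsh,jfqc,mdak] add [urjm,vpfpn,pkojl] -> 11 lines: uax urjm vpfpn pkojl fsc pah hvwjp dhx pkrt qzm kkjr
Hunk 2: at line 4 remove [pah,hvwjp] add [epem,yhx] -> 11 lines: uax urjm vpfpn pkojl fsc epem yhx dhx pkrt qzm kkjr
Hunk 3: at line 4 remove [epem] add [bwetv,huruh,xya] -> 13 lines: uax urjm vpfpn pkojl fsc bwetv huruh xya yhx dhx pkrt qzm kkjr
Hunk 4: at line 10 remove [pkrt,qzm] add [islu,hggke,fohjv] -> 14 lines: uax urjm vpfpn pkojl fsc bwetv huruh xya yhx dhx islu hggke fohjv kkjr
Hunk 5: at line 5 remove [bwetv] add [tchee] -> 14 lines: uax urjm vpfpn pkojl fsc tchee huruh xya yhx dhx islu hggke fohjv kkjr
Final line 4: pkojl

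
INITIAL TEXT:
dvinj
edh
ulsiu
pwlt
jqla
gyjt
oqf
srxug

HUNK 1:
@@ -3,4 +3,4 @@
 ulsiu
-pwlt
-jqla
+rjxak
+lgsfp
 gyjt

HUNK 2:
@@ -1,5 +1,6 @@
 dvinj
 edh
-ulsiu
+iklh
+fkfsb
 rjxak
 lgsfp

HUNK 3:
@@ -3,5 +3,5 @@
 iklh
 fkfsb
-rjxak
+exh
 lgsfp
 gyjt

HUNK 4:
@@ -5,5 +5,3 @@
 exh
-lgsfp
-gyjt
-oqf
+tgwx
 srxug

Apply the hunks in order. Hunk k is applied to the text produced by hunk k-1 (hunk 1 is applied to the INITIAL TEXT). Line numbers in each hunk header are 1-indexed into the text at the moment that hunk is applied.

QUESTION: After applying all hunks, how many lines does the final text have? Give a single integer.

Hunk 1: at line 3 remove [pwlt,jqla] add [rjxak,lgsfp] -> 8 lines: dvinj edh ulsiu rjxak lgsfp gyjt oqf srxug
Hunk 2: at line 1 remove [ulsiu] add [iklh,fkfsb] -> 9 lines: dvinj edh iklh fkfsb rjxak lgsfp gyjt oqf srxug
Hunk 3: at line 3 remove [rjxak] add [exh] -> 9 lines: dvinj edh iklh fkfsb exh lgsfp gyjt oqf srxug
Hunk 4: at line 5 remove [lgsfp,gyjt,oqf] add [tgwx] -> 7 lines: dvinj edh iklh fkfsb exh tgwx srxug
Final line count: 7

Answer: 7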